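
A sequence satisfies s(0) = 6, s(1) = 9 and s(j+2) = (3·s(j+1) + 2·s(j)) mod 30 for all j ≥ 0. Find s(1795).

Listing terms: s(0) = 6,  s(1) = 9,  s(2) = 9,  s(3) = 15,  s(4) = 3,  s(5) = 9,  s(6) = 3,  s(7) = 27,  s(8) = 27,  s(9) = 15,  s(10) = 9,  s(11) = 27,  s(12) = 9,  s(13) = 21,  s(14) = 21,  s(15) = 15,  s(16) = 27,  s(17) = 21,  s(18) = 27,  s(19) = 3,  s(20) = 3,  s(21) = 15,  s(22) = 21,  s(23) = 3,  s(24) = 21,  s(25) = 9,  s(26) = 9.
Since (s(25), s(26)) = (s(1), s(2)) = (9, 9) (two consecutive terms determine the rest), the sequence is eventually periodic: after a pre-period of length 1 it cycles with period 24.
For j ≥ 1, s(j) depends only on (j - 1) mod 24. (1795 - 1) mod 24 = 18, so s(1795) = s(19) = 3.

3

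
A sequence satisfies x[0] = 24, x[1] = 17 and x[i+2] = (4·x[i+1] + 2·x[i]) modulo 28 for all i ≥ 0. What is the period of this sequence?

We have x[0] = 24,  x[1] = 17,  x[2] = 4,  x[3] = 22,  x[4] = 12,  x[5] = 8,  x[6] = 0,  x[7] = 16,  x[8] = 8,  x[9] = 8,  x[10] = 20,  x[11] = 12,  x[12] = 4,  x[13] = 12,  x[14] = 0,  x[15] = 24,  x[16] = 12,  x[17] = 12,  x[18] = 16,  x[19] = 4,  x[20] = 20,  x[21] = 4,  x[22] = 0,  x[23] = 8,  x[24] = 4,  x[25] = 4,  x[26] = 24,  x[27] = 20,  x[28] = 16,  x[29] = 20,  x[30] = 0,  x[31] = 12,  x[32] = 20,  x[33] = 20,  x[34] = 8,  x[35] = 16,  x[36] = 24,  x[37] = 16,  x[38] = 0,  x[39] = 4,  x[40] = 16,  x[41] = 16,  x[42] = 12,  x[43] = 24,  x[44] = 8,  x[45] = 24,  x[46] = 0,  x[47] = 20,  x[48] = 24,  x[49] = 24,  x[50] = 4,  x[51] = 8,  x[52] = 12,  x[53] = 8.
Since (x[52], x[53]) = (x[4], x[5]) = (12, 8) (two consecutive terms determine the rest), the sequence is eventually periodic: after a pre-period of length 4 it cycles with period 48.

48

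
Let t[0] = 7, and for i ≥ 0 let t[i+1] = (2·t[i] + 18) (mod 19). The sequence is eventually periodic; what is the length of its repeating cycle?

18

We have t[0] = 7; t[1] = 13; t[2] = 6; t[3] = 11; t[4] = 2; t[5] = 3; t[6] = 5; t[7] = 9; t[8] = 17; t[9] = 14; t[10] = 8; t[11] = 15; t[12] = 10; t[13] = 0; t[14] = 18; t[15] = 16; t[16] = 12; t[17] = 4; t[18] = 7.
The sequence repeats with period 18.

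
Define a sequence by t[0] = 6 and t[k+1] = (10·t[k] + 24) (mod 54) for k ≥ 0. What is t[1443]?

24

Listing terms: t[0] = 6,  t[1] = 30,  t[2] = 0,  t[3] = 24,  t[4] = 48,  t[5] = 18,  t[6] = 42,  t[7] = 12,  t[8] = 36,  t[9] = 6.
Since t[9] = t[0] = 6, the sequence is periodic with period 9.
(1443 - 0) mod 9 = 3, so t[1443] = t[3] = 24.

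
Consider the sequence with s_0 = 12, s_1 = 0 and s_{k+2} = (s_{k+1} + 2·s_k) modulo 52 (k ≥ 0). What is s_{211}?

s_0 = 12,  s_1 = 0,  s_2 = 24,  s_3 = 24,  s_4 = 20,  s_5 = 16,  s_6 = 4,  s_7 = 36,  s_8 = 44,  s_9 = 12,  s_{10} = 48,  s_{11} = 20,  s_{12} = 12,  s_{13} = 0.
The sequence repeats with period 12.
(211 - 0) mod 12 = 7, so s_{211} = s_7 = 36.

36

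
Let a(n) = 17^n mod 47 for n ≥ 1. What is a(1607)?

We have a(1) = 17,  a(2) = 7,  a(3) = 25,  a(4) = 2,  a(5) = 34,  a(6) = 14,  a(7) = 3,  a(8) = 4,  a(9) = 21,  a(10) = 28,  a(11) = 6,  a(12) = 8,  a(13) = 42,  a(14) = 9,  a(15) = 12,  a(16) = 16,  a(17) = 37,  a(18) = 18,  a(19) = 24,  a(20) = 32,  a(21) = 27,  a(22) = 36,  a(23) = 1,  a(24) = 17.
The sequence repeats with period 23.
(1607 - 1) mod 23 = 19, so a(1607) = a(20) = 32.

32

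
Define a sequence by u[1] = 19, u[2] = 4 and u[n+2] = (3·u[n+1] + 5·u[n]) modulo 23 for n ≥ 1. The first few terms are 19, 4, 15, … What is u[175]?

u[1] = 19,  u[2] = 4,  u[3] = 15,  u[4] = 19,  u[5] = 17,  u[6] = 8,  u[7] = 17,  u[8] = 22,  u[9] = 13,  u[10] = 11,  u[11] = 6,  u[12] = 4,  u[13] = 19,  u[14] = 8,  u[15] = 4,  u[16] = 6,  u[17] = 15,  u[18] = 6,  u[19] = 1,  u[20] = 10,  u[21] = 12,  u[22] = 17,  u[23] = 19,  u[24] = 4.
The sequence repeats with period 22.
So u[175] = u[1 + ((175-1) mod 22)] = u[21] = 12.

12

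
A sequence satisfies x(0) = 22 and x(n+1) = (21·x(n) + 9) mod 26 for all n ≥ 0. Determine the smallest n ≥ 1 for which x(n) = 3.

Listing terms: x(0) = 22; x(1) = 3; x(2) = 20; x(3) = 13; x(4) = 22.
The sequence repeats with period 4.
The value 3 first appears (with n ≥ 1) at x(1).

1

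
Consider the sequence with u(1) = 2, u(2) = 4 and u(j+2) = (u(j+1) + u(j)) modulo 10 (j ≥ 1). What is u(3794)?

0

We have u(1) = 2, u(2) = 4, u(3) = 6, u(4) = 0, u(5) = 6, u(6) = 6, u(7) = 2, u(8) = 8, u(9) = 0, u(10) = 8, u(11) = 8, u(12) = 6, u(13) = 4, u(14) = 0, u(15) = 4, u(16) = 4, u(17) = 8, u(18) = 2, u(19) = 0, u(20) = 2, u(21) = 2, u(22) = 4.
The sequence repeats with period 20.
(3794 - 1) mod 20 = 13, so u(3794) = u(14) = 0.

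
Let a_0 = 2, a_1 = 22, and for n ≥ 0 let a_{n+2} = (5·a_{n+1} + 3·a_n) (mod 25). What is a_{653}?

3

We have a_0 = 2; a_1 = 22; a_2 = 16; a_3 = 21; a_4 = 3; a_5 = 3; a_6 = 24; a_7 = 4; a_8 = 17; a_9 = 22; a_{10} = 11; a_{11} = 21; a_{12} = 13; a_{13} = 3; a_{14} = 4; a_{15} = 4; a_{16} = 7; a_{17} = 22; a_{18} = 6; a_{19} = 21; a_{20} = 23; a_{21} = 3; a_{22} = 9; a_{23} = 4; a_{24} = 22; a_{25} = 22; a_{26} = 1; a_{27} = 21; a_{28} = 8; a_{29} = 3; a_{30} = 14; a_{31} = 4; a_{32} = 12; a_{33} = 22; a_{34} = 21; a_{35} = 21; a_{36} = 18; a_{37} = 3; a_{38} = 19; a_{39} = 4; a_{40} = 2; a_{41} = 22.
Since (a_{40}, a_{41}) = (a_0, a_1) = (2, 22) (two consecutive terms determine the rest), the sequence is periodic with period 40.
(653 - 0) mod 40 = 13, so a_{653} = a_{13} = 3.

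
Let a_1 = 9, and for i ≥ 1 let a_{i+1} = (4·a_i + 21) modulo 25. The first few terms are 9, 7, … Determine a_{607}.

a_1 = 9,  a_2 = 7,  a_3 = 24,  a_4 = 17,  a_5 = 14,  a_6 = 2,  a_7 = 4,  a_8 = 12,  a_9 = 19,  a_{10} = 22,  a_{11} = 9.
Since a_{11} = a_1 = 9, the sequence is periodic with period 10.
(607 - 1) mod 10 = 6, so a_{607} = a_7 = 4.

4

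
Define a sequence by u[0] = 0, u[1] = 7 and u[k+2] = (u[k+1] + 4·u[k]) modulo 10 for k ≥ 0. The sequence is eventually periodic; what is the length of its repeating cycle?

u[0] = 0, u[1] = 7, u[2] = 7, u[3] = 5, u[4] = 3, u[5] = 3, u[6] = 5, u[7] = 7, u[8] = 7.
Since (u[7], u[8]) = (u[1], u[2]) = (7, 7) (two consecutive terms determine the rest), the sequence is eventually periodic: after a pre-period of length 1 it cycles with period 6.

6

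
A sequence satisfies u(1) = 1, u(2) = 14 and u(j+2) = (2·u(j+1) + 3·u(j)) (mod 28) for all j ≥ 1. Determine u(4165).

We have u(1) = 1; u(2) = 14; u(3) = 3; u(4) = 20; u(5) = 21; u(6) = 18; u(7) = 15; u(8) = 0; u(9) = 17; u(10) = 6; u(11) = 7; u(12) = 4; u(13) = 1; u(14) = 14.
The sequence repeats with period 12.
So u(4165) = u(1 + ((4165-1) mod 12)) = u(1) = 1.

1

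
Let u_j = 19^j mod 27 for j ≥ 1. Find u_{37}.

19

Listing terms: u_1 = 19,  u_2 = 10,  u_3 = 1,  u_4 = 19.
Since u_4 = u_1 = 19, the sequence is periodic with period 3.
So u_{37} = u_{1 + ((37-1) mod 3)} = u_1 = 19.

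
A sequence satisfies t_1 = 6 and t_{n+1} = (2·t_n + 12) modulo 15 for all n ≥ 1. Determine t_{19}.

0

Computing terms: t_1 = 6, t_2 = 9, t_3 = 0, t_4 = 12, t_5 = 6.
Since t_5 = t_1 = 6, the sequence is periodic with period 4.
So t_{19} = t_{1 + ((19-1) mod 4)} = t_3 = 0.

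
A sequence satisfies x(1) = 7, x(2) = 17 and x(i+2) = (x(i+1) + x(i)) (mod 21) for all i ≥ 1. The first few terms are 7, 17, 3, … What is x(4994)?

We have x(1) = 7,  x(2) = 17,  x(3) = 3,  x(4) = 20,  x(5) = 2,  x(6) = 1,  x(7) = 3,  x(8) = 4,  x(9) = 7,  x(10) = 11,  x(11) = 18,  x(12) = 8,  x(13) = 5,  x(14) = 13,  x(15) = 18,  x(16) = 10,  x(17) = 7,  x(18) = 17.
The sequence repeats with period 16.
(4994 - 1) mod 16 = 1, so x(4994) = x(2) = 17.

17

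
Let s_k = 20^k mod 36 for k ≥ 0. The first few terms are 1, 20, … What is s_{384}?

We have s_0 = 1, s_1 = 20, s_2 = 4, s_3 = 8, s_4 = 16, s_5 = 32, s_6 = 28, s_7 = 20.
Since s_7 = s_1 = 20, the sequence is eventually periodic: after a pre-period of length 1 it cycles with period 6.
For k ≥ 1, s_k depends only on (k - 1) mod 6. (384 - 1) mod 6 = 5, so s_{384} = s_6 = 28.

28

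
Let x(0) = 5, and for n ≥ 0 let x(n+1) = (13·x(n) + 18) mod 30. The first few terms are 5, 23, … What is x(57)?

Listing terms: x(0) = 5, x(1) = 23, x(2) = 17, x(3) = 29, x(4) = 5.
Since x(4) = x(0) = 5, the sequence is periodic with period 4.
So x(57) = x(0 + ((57-0) mod 4)) = x(1) = 23.

23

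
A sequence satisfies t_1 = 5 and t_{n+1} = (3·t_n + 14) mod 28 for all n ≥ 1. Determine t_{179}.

13

Computing terms: t_1 = 5; t_2 = 1; t_3 = 17; t_4 = 9; t_5 = 13; t_6 = 25; t_7 = 5.
Since t_7 = t_1 = 5, the sequence is periodic with period 6.
So t_{179} = t_{1 + ((179-1) mod 6)} = t_5 = 13.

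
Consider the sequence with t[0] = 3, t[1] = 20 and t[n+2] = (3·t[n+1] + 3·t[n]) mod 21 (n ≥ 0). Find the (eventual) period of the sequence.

Computing terms: t[0] = 3; t[1] = 20; t[2] = 6; t[3] = 15; t[4] = 0; t[5] = 3; t[6] = 9; t[7] = 15; t[8] = 9; t[9] = 9; t[10] = 12; t[11] = 0; t[12] = 15; t[13] = 3; t[14] = 12; t[15] = 3; t[16] = 3; t[17] = 18; t[18] = 0; t[19] = 12; t[20] = 15; t[21] = 18; t[22] = 15; t[23] = 15; t[24] = 6; t[25] = 0; t[26] = 18; t[27] = 12; t[28] = 6; t[29] = 12; t[30] = 12; t[31] = 9; t[32] = 0; t[33] = 6; t[34] = 18; t[35] = 9; t[36] = 18; t[37] = 18; t[38] = 3; t[39] = 0; t[40] = 9; t[41] = 6; t[42] = 3; t[43] = 6; t[44] = 6; t[45] = 15.
Since (t[44], t[45]) = (t[2], t[3]) = (6, 15) (two consecutive terms determine the rest), the sequence is eventually periodic: after a pre-period of length 2 it cycles with period 42.

42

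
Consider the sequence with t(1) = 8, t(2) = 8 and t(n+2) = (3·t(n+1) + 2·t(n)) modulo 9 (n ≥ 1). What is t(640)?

1

t(1) = 8,  t(2) = 8,  t(3) = 4,  t(4) = 1,  t(5) = 2,  t(6) = 8,  t(7) = 1,  t(8) = 1,  t(9) = 5,  t(10) = 8,  t(11) = 7,  t(12) = 1,  t(13) = 8,  t(14) = 8.
Since (t(13), t(14)) = (t(1), t(2)) = (8, 8) (two consecutive terms determine the rest), the sequence is periodic with period 12.
So t(640) = t(1 + ((640-1) mod 12)) = t(4) = 1.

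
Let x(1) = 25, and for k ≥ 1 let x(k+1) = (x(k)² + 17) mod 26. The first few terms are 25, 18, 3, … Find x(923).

17

We have x(1) = 25,  x(2) = 18,  x(3) = 3,  x(4) = 0,  x(5) = 17,  x(6) = 20,  x(7) = 1,  x(8) = 18.
Since x(8) = x(2) = 18, the sequence is eventually periodic: after a pre-period of length 1 it cycles with period 6.
For k ≥ 2, x(k) depends only on (k - 2) mod 6. (923 - 2) mod 6 = 3, so x(923) = x(5) = 17.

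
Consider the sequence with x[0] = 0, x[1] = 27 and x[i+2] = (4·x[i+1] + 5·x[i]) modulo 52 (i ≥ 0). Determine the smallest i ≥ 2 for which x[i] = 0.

We have x[0] = 0; x[1] = 27; x[2] = 4; x[3] = 47; x[4] = 0; x[5] = 27.
The sequence repeats with period 4.
The value 0 next appears (with i ≥ 2) at x[4].

4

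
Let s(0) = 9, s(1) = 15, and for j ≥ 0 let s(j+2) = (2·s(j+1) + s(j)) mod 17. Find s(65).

We have s(0) = 9,  s(1) = 15,  s(2) = 5,  s(3) = 8,  s(4) = 4,  s(5) = 16,  s(6) = 2,  s(7) = 3,  s(8) = 8,  s(9) = 2,  s(10) = 12,  s(11) = 9,  s(12) = 13,  s(13) = 1,  s(14) = 15,  s(15) = 14,  s(16) = 9,  s(17) = 15.
Since (s(16), s(17)) = (s(0), s(1)) = (9, 15) (two consecutive terms determine the rest), the sequence is periodic with period 16.
(65 - 0) mod 16 = 1, so s(65) = s(1) = 15.

15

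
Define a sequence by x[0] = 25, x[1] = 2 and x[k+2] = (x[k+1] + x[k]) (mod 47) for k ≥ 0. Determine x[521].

Listing terms: x[0] = 25, x[1] = 2, x[2] = 27, x[3] = 29, x[4] = 9, x[5] = 38, x[6] = 0, x[7] = 38, x[8] = 38, x[9] = 29, x[10] = 20, x[11] = 2, x[12] = 22, x[13] = 24, x[14] = 46, x[15] = 23, x[16] = 22, x[17] = 45, x[18] = 20, x[19] = 18, x[20] = 38, x[21] = 9, x[22] = 0, x[23] = 9, x[24] = 9, x[25] = 18, x[26] = 27, x[27] = 45, x[28] = 25, x[29] = 23, x[30] = 1, x[31] = 24, x[32] = 25, x[33] = 2.
Since (x[32], x[33]) = (x[0], x[1]) = (25, 2) (two consecutive terms determine the rest), the sequence is periodic with period 32.
So x[521] = x[0 + ((521-0) mod 32)] = x[9] = 29.

29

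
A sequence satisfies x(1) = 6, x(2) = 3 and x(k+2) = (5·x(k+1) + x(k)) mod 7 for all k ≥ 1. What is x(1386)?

1

We have x(1) = 6, x(2) = 3, x(3) = 0, x(4) = 3, x(5) = 1, x(6) = 1, x(7) = 6, x(8) = 3.
Since (x(7), x(8)) = (x(1), x(2)) = (6, 3) (two consecutive terms determine the rest), the sequence is periodic with period 6.
(1386 - 1) mod 6 = 5, so x(1386) = x(6) = 1.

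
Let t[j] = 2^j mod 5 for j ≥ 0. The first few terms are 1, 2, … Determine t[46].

Listing terms: t[0] = 1, t[1] = 2, t[2] = 4, t[3] = 3, t[4] = 1.
Since t[4] = t[0] = 1, the sequence is periodic with period 4.
(46 - 0) mod 4 = 2, so t[46] = t[2] = 4.

4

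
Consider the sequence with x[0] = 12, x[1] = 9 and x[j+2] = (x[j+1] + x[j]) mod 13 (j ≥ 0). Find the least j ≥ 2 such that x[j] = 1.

14

Listing terms: x[0] = 12,  x[1] = 9,  x[2] = 8,  x[3] = 4,  x[4] = 12,  x[5] = 3,  x[6] = 2,  x[7] = 5,  x[8] = 7,  x[9] = 12,  x[10] = 6,  x[11] = 5,  x[12] = 11,  x[13] = 3,  x[14] = 1,  x[15] = 4,  x[16] = 5,  x[17] = 9,  x[18] = 1,  x[19] = 10,  x[20] = 11,  x[21] = 8,  x[22] = 6,  x[23] = 1,  x[24] = 7,  x[25] = 8,  x[26] = 2,  x[27] = 10,  x[28] = 12,  x[29] = 9.
Since (x[28], x[29]) = (x[0], x[1]) = (12, 9) (two consecutive terms determine the rest), the sequence is periodic with period 28.
The value 1 first appears (with j ≥ 2) at x[14].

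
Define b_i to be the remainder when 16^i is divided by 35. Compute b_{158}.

11

We have b_1 = 16, b_2 = 11, b_3 = 1, b_4 = 16.
Since b_4 = b_1 = 16, the sequence is periodic with period 3.
So b_{158} = b_{1 + ((158-1) mod 3)} = b_2 = 11.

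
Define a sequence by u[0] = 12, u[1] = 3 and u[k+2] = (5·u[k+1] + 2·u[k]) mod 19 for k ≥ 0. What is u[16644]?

0

We have u[0] = 12,  u[1] = 3,  u[2] = 1,  u[3] = 11,  u[4] = 0,  u[5] = 3,  u[6] = 15,  u[7] = 5,  u[8] = 17,  u[9] = 0,  u[10] = 15,  u[11] = 18,  u[12] = 6,  u[13] = 9,  u[14] = 0,  u[15] = 18,  u[16] = 14,  u[17] = 11,  u[18] = 7,  u[19] = 0,  u[20] = 14,  u[21] = 13,  u[22] = 17,  u[23] = 16,  u[24] = 0,  u[25] = 13,  u[26] = 8,  u[27] = 9,  u[28] = 4,  u[29] = 0,  u[30] = 8,  u[31] = 2,  u[32] = 7,  u[33] = 1,  u[34] = 0,  u[35] = 2,  u[36] = 10,  u[37] = 16,  u[38] = 5,  u[39] = 0,  u[40] = 10,  u[41] = 12,  u[42] = 4,  u[43] = 6,  u[44] = 0,  u[45] = 12,  u[46] = 3.
Since (u[45], u[46]) = (u[0], u[1]) = (12, 3) (two consecutive terms determine the rest), the sequence is periodic with period 45.
So u[16644] = u[0 + ((16644-0) mod 45)] = u[39] = 0.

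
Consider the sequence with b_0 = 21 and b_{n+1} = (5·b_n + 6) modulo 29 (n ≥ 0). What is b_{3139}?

27

Computing terms: b_0 = 21, b_1 = 24, b_2 = 10, b_3 = 27, b_4 = 25, b_5 = 15, b_6 = 23, b_7 = 5, b_8 = 2, b_9 = 16, b_{10} = 28, b_{11} = 1, b_{12} = 11, b_{13} = 3, b_{14} = 21.
The sequence repeats with period 14.
(3139 - 0) mod 14 = 3, so b_{3139} = b_3 = 27.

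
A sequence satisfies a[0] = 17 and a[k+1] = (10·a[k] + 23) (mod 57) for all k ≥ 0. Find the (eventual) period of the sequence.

We have a[0] = 17; a[1] = 22; a[2] = 15; a[3] = 2; a[4] = 43; a[5] = 54; a[6] = 50; a[7] = 10; a[8] = 9; a[9] = 56; a[10] = 13; a[11] = 39; a[12] = 14; a[13] = 49; a[14] = 0; a[15] = 23; a[16] = 25; a[17] = 45; a[18] = 17.
Since a[18] = a[0] = 17, the sequence is periodic with period 18.

18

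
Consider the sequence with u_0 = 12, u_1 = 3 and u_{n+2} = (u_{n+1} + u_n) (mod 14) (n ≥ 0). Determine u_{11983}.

u_0 = 12; u_1 = 3; u_2 = 1; u_3 = 4; u_4 = 5; u_5 = 9; u_6 = 0; u_7 = 9; u_8 = 9; u_9 = 4; u_{10} = 13; u_{11} = 3; u_{12} = 2; u_{13} = 5; u_{14} = 7; u_{15} = 12; u_{16} = 5; u_{17} = 3; u_{18} = 8; u_{19} = 11; u_{20} = 5; u_{21} = 2; u_{22} = 7; u_{23} = 9; u_{24} = 2; u_{25} = 11; u_{26} = 13; u_{27} = 10; u_{28} = 9; u_{29} = 5; u_{30} = 0; u_{31} = 5; u_{32} = 5; u_{33} = 10; u_{34} = 1; u_{35} = 11; u_{36} = 12; u_{37} = 9; u_{38} = 7; u_{39} = 2; u_{40} = 9; u_{41} = 11; u_{42} = 6; u_{43} = 3; u_{44} = 9; u_{45} = 12; u_{46} = 7; u_{47} = 5; u_{48} = 12; u_{49} = 3.
The sequence repeats with period 48.
So u_{11983} = u_{0 + ((11983-0) mod 48)} = u_{31} = 5.

5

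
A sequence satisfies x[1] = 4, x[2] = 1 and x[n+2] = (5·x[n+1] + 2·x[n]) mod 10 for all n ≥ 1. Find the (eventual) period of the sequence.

Listing terms: x[1] = 4,  x[2] = 1,  x[3] = 3,  x[4] = 7,  x[5] = 1,  x[6] = 9,  x[7] = 7,  x[8] = 3,  x[9] = 9,  x[10] = 1,  x[11] = 3.
Since (x[10], x[11]) = (x[2], x[3]) = (1, 3) (two consecutive terms determine the rest), the sequence is eventually periodic: after a pre-period of length 1 it cycles with period 8.

8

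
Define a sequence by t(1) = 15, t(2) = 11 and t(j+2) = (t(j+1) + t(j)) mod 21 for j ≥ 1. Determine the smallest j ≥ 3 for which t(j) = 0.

t(1) = 15; t(2) = 11; t(3) = 5; t(4) = 16; t(5) = 0; t(6) = 16; t(7) = 16; t(8) = 11; t(9) = 6; t(10) = 17; t(11) = 2; t(12) = 19; t(13) = 0; t(14) = 19; t(15) = 19; t(16) = 17; t(17) = 15; t(18) = 11.
Since (t(17), t(18)) = (t(1), t(2)) = (15, 11) (two consecutive terms determine the rest), the sequence is periodic with period 16.
The value 0 first appears (with j ≥ 3) at t(5).

5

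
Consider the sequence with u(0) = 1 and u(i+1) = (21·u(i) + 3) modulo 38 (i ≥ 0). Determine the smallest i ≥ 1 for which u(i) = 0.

11

u(0) = 1,  u(1) = 24,  u(2) = 13,  u(3) = 10,  u(4) = 23,  u(5) = 30,  u(6) = 25,  u(7) = 34,  u(8) = 33,  u(9) = 12,  u(10) = 27,  u(11) = 0,  u(12) = 3,  u(13) = 28,  u(14) = 21,  u(15) = 26,  u(16) = 17,  u(17) = 18,  u(18) = 1.
Since u(18) = u(0) = 1, the sequence is periodic with period 18.
The value 0 first appears (with i ≥ 1) at u(11).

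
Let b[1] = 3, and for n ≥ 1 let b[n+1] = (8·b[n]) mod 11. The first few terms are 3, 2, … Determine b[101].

b[1] = 3,  b[2] = 2,  b[3] = 5,  b[4] = 7,  b[5] = 1,  b[6] = 8,  b[7] = 9,  b[8] = 6,  b[9] = 4,  b[10] = 10,  b[11] = 3.
Since b[11] = b[1] = 3, the sequence is periodic with period 10.
So b[101] = b[1 + ((101-1) mod 10)] = b[1] = 3.

3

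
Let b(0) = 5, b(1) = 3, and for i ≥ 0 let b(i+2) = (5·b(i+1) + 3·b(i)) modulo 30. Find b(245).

12

We have b(0) = 5; b(1) = 3; b(2) = 0; b(3) = 9; b(4) = 15; b(5) = 12; b(6) = 15; b(7) = 21; b(8) = 0; b(9) = 3; b(10) = 15; b(11) = 24; b(12) = 15; b(13) = 27; b(14) = 0; b(15) = 21; b(16) = 15; b(17) = 18; b(18) = 15; b(19) = 9; b(20) = 0; b(21) = 27; b(22) = 15; b(23) = 6; b(24) = 15; b(25) = 3; b(26) = 0.
Since (b(25), b(26)) = (b(1), b(2)) = (3, 0) (two consecutive terms determine the rest), the sequence is eventually periodic: after a pre-period of length 1 it cycles with period 24.
For i ≥ 1, b(i) depends only on (i - 1) mod 24. (245 - 1) mod 24 = 4, so b(245) = b(5) = 12.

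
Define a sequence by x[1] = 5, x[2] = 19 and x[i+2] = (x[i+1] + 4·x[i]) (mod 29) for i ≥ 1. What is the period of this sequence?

Computing terms: x[1] = 5,  x[2] = 19,  x[3] = 10,  x[4] = 28,  x[5] = 10,  x[6] = 6,  x[7] = 17,  x[8] = 12,  x[9] = 22,  x[10] = 12,  x[11] = 13,  x[12] = 3,  x[13] = 26,  x[14] = 9,  x[15] = 26,  x[16] = 4,  x[17] = 21,  x[18] = 8,  x[19] = 5,  x[20] = 8,  x[21] = 28,  x[22] = 2,  x[23] = 27,  x[24] = 6,  x[25] = 27,  x[26] = 22,  x[27] = 14,  x[28] = 15,  x[29] = 13,  x[30] = 15,  x[31] = 9,  x[32] = 11,  x[33] = 18,  x[34] = 4,  x[35] = 18,  x[36] = 5,  x[37] = 19.
Since (x[36], x[37]) = (x[1], x[2]) = (5, 19) (two consecutive terms determine the rest), the sequence is periodic with period 35.

35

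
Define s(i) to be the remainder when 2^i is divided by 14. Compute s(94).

Computing terms: s(1) = 2; s(2) = 4; s(3) = 8; s(4) = 2.
Since s(4) = s(1) = 2, the sequence is periodic with period 3.
So s(94) = s(1 + ((94-1) mod 3)) = s(1) = 2.

2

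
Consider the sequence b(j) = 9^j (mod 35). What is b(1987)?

9

b(0) = 1, b(1) = 9, b(2) = 11, b(3) = 29, b(4) = 16, b(5) = 4, b(6) = 1.
Since b(6) = b(0) = 1, the sequence is periodic with period 6.
So b(1987) = b(0 + ((1987-0) mod 6)) = b(1) = 9.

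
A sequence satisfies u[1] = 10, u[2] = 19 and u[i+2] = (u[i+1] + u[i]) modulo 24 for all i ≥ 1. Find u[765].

We have u[1] = 10, u[2] = 19, u[3] = 5, u[4] = 0, u[5] = 5, u[6] = 5, u[7] = 10, u[8] = 15, u[9] = 1, u[10] = 16, u[11] = 17, u[12] = 9, u[13] = 2, u[14] = 11, u[15] = 13, u[16] = 0, u[17] = 13, u[18] = 13, u[19] = 2, u[20] = 15, u[21] = 17, u[22] = 8, u[23] = 1, u[24] = 9, u[25] = 10, u[26] = 19.
The sequence repeats with period 24.
So u[765] = u[1 + ((765-1) mod 24)] = u[21] = 17.

17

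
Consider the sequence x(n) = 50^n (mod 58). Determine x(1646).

We have x(1) = 50,  x(2) = 6,  x(3) = 10,  x(4) = 36,  x(5) = 2,  x(6) = 42,  x(7) = 12,  x(8) = 20,  x(9) = 14,  x(10) = 4,  x(11) = 26,  x(12) = 24,  x(13) = 40,  x(14) = 28,  x(15) = 8,  x(16) = 52,  x(17) = 48,  x(18) = 22,  x(19) = 56,  x(20) = 16,  x(21) = 46,  x(22) = 38,  x(23) = 44,  x(24) = 54,  x(25) = 32,  x(26) = 34,  x(27) = 18,  x(28) = 30,  x(29) = 50.
Since x(29) = x(1) = 50, the sequence is periodic with period 28.
So x(1646) = x(1 + ((1646-1) mod 28)) = x(22) = 38.

38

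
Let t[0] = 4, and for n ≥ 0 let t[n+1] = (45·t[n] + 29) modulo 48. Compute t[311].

We have t[0] = 4; t[1] = 17; t[2] = 26; t[3] = 47; t[4] = 32; t[5] = 29; t[6] = 38; t[7] = 11; t[8] = 44; t[9] = 41; t[10] = 2; t[11] = 23; t[12] = 8; t[13] = 5; t[14] = 14; t[15] = 35; t[16] = 20; t[17] = 17.
Since t[17] = t[1] = 17, the sequence is eventually periodic: after a pre-period of length 1 it cycles with period 16.
For n ≥ 1, t[n] depends only on (n - 1) mod 16. (311 - 1) mod 16 = 6, so t[311] = t[7] = 11.

11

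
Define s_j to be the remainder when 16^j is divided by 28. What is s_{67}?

16

We have s_0 = 1, s_1 = 16, s_2 = 4, s_3 = 8, s_4 = 16.
Since s_4 = s_1 = 16, the sequence is eventually periodic: after a pre-period of length 1 it cycles with period 3.
For j ≥ 1, s_j depends only on (j - 1) mod 3. (67 - 1) mod 3 = 0, so s_{67} = s_1 = 16.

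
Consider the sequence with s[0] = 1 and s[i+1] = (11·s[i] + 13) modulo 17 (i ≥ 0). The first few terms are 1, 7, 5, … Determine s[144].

Computing terms: s[0] = 1; s[1] = 7; s[2] = 5; s[3] = 0; s[4] = 13; s[5] = 3; s[6] = 12; s[7] = 9; s[8] = 10; s[9] = 4; s[10] = 6; s[11] = 11; s[12] = 15; s[13] = 8; s[14] = 16; s[15] = 2; s[16] = 1.
Since s[16] = s[0] = 1, the sequence is periodic with period 16.
(144 - 0) mod 16 = 0, so s[144] = s[0] = 1.

1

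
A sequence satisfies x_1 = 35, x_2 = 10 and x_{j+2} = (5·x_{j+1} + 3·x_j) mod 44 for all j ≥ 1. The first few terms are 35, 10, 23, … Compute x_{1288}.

We have x_1 = 35, x_2 = 10, x_3 = 23, x_4 = 13, x_5 = 2, x_6 = 5, x_7 = 31, x_8 = 38, x_9 = 19, x_{10} = 33, x_{11} = 2, x_{12} = 21, x_{13} = 23, x_{14} = 2, x_{15} = 35, x_{16} = 5, x_{17} = 42, x_{18} = 5, x_{19} = 19, x_{20} = 22, x_{21} = 35, x_{22} = 21, x_{23} = 34, x_{24} = 13, x_{25} = 35, x_{26} = 38, x_{27} = 31, x_{28} = 5, x_{29} = 30, x_{30} = 33, x_{31} = 35, x_{32} = 10.
Since (x_{31}, x_{32}) = (x_1, x_2) = (35, 10) (two consecutive terms determine the rest), the sequence is periodic with period 30.
So x_{1288} = x_{1 + ((1288-1) mod 30)} = x_{28} = 5.

5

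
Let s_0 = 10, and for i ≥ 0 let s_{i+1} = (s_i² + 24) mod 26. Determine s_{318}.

Computing terms: s_0 = 10, s_1 = 20, s_2 = 8, s_3 = 10.
Since s_3 = s_0 = 10, the sequence is periodic with period 3.
(318 - 0) mod 3 = 0, so s_{318} = s_0 = 10.

10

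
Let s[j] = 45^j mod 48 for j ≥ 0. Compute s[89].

45

s[0] = 1; s[1] = 45; s[2] = 9; s[3] = 21; s[4] = 33; s[5] = 45.
Since s[5] = s[1] = 45, the sequence is eventually periodic: after a pre-period of length 1 it cycles with period 4.
For j ≥ 1, s[j] depends only on (j - 1) mod 4. (89 - 1) mod 4 = 0, so s[89] = s[1] = 45.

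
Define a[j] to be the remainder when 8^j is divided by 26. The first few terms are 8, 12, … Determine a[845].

Computing terms: a[1] = 8,  a[2] = 12,  a[3] = 18,  a[4] = 14,  a[5] = 8.
The sequence repeats with period 4.
(845 - 1) mod 4 = 0, so a[845] = a[1] = 8.

8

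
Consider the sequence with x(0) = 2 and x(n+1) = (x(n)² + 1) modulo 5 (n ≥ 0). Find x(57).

2

x(0) = 2; x(1) = 0; x(2) = 1; x(3) = 2.
Since x(3) = x(0) = 2, the sequence is periodic with period 3.
So x(57) = x(0 + ((57-0) mod 3)) = x(0) = 2.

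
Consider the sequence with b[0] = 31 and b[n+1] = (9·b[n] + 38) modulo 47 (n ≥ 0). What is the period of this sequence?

Computing terms: b[0] = 31, b[1] = 35, b[2] = 24, b[3] = 19, b[4] = 21, b[5] = 39, b[6] = 13, b[7] = 14, b[8] = 23, b[9] = 10, b[10] = 34, b[11] = 15, b[12] = 32, b[13] = 44, b[14] = 11, b[15] = 43, b[16] = 2, b[17] = 9, b[18] = 25, b[19] = 28, b[20] = 8, b[21] = 16, b[22] = 41, b[23] = 31.
Since b[23] = b[0] = 31, the sequence is periodic with period 23.

23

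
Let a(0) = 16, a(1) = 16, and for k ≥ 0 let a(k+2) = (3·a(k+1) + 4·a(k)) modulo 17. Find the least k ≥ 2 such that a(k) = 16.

4

Computing terms: a(0) = 16; a(1) = 16; a(2) = 10; a(3) = 9; a(4) = 16; a(5) = 16.
The sequence repeats with period 4.
The value 16 next appears (with k ≥ 2) at a(4).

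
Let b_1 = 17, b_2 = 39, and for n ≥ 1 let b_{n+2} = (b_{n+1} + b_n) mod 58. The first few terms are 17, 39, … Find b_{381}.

56

Computing terms: b_1 = 17; b_2 = 39; b_3 = 56; b_4 = 37; b_5 = 35; b_6 = 14; b_7 = 49; b_8 = 5; b_9 = 54; b_{10} = 1; b_{11} = 55; b_{12} = 56; b_{13} = 53; b_{14} = 51; b_{15} = 46; b_{16} = 39; b_{17} = 27; b_{18} = 8; b_{19} = 35; b_{20} = 43; b_{21} = 20; b_{22} = 5; b_{23} = 25; b_{24} = 30; b_{25} = 55; b_{26} = 27; b_{27} = 24; b_{28} = 51; b_{29} = 17; b_{30} = 10; b_{31} = 27; b_{32} = 37; b_{33} = 6; b_{34} = 43; b_{35} = 49; b_{36} = 34; b_{37} = 25; b_{38} = 1; b_{39} = 26; b_{40} = 27; b_{41} = 53; b_{42} = 22; b_{43} = 17; b_{44} = 39.
The sequence repeats with period 42.
So b_{381} = b_{1 + ((381-1) mod 42)} = b_3 = 56.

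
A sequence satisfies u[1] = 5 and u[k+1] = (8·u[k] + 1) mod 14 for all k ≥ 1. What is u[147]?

11

Listing terms: u[1] = 5,  u[2] = 13,  u[3] = 7,  u[4] = 1,  u[5] = 9,  u[6] = 3,  u[7] = 11,  u[8] = 5.
Since u[8] = u[1] = 5, the sequence is periodic with period 7.
(147 - 1) mod 7 = 6, so u[147] = u[7] = 11.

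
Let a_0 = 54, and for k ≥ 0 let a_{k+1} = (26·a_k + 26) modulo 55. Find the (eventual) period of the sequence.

We have a_0 = 54, a_1 = 0, a_2 = 26, a_3 = 42, a_4 = 18, a_5 = 54.
The sequence repeats with period 5.

5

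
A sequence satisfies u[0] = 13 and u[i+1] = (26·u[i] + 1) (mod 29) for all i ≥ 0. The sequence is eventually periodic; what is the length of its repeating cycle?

Listing terms: u[0] = 13; u[1] = 20; u[2] = 28; u[3] = 4; u[4] = 18; u[5] = 5; u[6] = 15; u[7] = 14; u[8] = 17; u[9] = 8; u[10] = 6; u[11] = 12; u[12] = 23; u[13] = 19; u[14] = 2; u[15] = 24; u[16] = 16; u[17] = 11; u[18] = 26; u[19] = 10; u[20] = 0; u[21] = 1; u[22] = 27; u[23] = 7; u[24] = 9; u[25] = 3; u[26] = 21; u[27] = 25; u[28] = 13.
The sequence repeats with period 28.

28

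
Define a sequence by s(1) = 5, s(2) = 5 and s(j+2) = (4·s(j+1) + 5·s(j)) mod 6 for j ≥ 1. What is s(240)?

We have s(1) = 5, s(2) = 5, s(3) = 3, s(4) = 1, s(5) = 1, s(6) = 3, s(7) = 5, s(8) = 5.
Since (s(7), s(8)) = (s(1), s(2)) = (5, 5) (two consecutive terms determine the rest), the sequence is periodic with period 6.
(240 - 1) mod 6 = 5, so s(240) = s(6) = 3.

3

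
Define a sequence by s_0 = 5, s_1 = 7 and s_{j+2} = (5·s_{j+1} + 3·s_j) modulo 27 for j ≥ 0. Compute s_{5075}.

13

We have s_0 = 5, s_1 = 7, s_2 = 23, s_3 = 1, s_4 = 20, s_5 = 22, s_6 = 8, s_7 = 25, s_8 = 14, s_9 = 10, s_{10} = 11, s_{11} = 4, s_{12} = 26, s_{13} = 7, s_{14} = 5, s_{15} = 19, s_{16} = 2, s_{17} = 13, s_{18} = 17, s_{19} = 16, s_{20} = 23, s_{21} = 1.
Since (s_{20}, s_{21}) = (s_2, s_3) = (23, 1) (two consecutive terms determine the rest), the sequence is eventually periodic: after a pre-period of length 2 it cycles with period 18.
For j ≥ 2, s_j depends only on (j - 2) mod 18. (5075 - 2) mod 18 = 15, so s_{5075} = s_{17} = 13.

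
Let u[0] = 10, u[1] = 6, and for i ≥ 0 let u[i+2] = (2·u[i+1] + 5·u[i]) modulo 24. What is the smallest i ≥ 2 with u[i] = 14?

2

We have u[0] = 10; u[1] = 6; u[2] = 14; u[3] = 10; u[4] = 18; u[5] = 14; u[6] = 22; u[7] = 18; u[8] = 2; u[9] = 22; u[10] = 6; u[11] = 2; u[12] = 10; u[13] = 6.
The sequence repeats with period 12.
The value 14 first appears (with i ≥ 2) at u[2].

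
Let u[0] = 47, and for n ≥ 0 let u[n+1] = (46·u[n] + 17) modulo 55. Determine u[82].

u[0] = 47, u[1] = 34, u[2] = 41, u[3] = 33, u[4] = 50, u[5] = 7, u[6] = 9, u[7] = 46, u[8] = 43, u[9] = 15, u[10] = 47.
Since u[10] = u[0] = 47, the sequence is periodic with period 10.
So u[82] = u[0 + ((82-0) mod 10)] = u[2] = 41.

41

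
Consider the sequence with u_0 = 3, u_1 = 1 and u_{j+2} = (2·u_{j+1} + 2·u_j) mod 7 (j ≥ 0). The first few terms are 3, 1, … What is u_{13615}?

2

We have u_0 = 3; u_1 = 1; u_2 = 1; u_3 = 4; u_4 = 3; u_5 = 0; u_6 = 6; u_7 = 5; u_8 = 1; u_9 = 5; u_{10} = 5; u_{11} = 6; u_{12} = 1; u_{13} = 0; u_{14} = 2; u_{15} = 4; u_{16} = 5; u_{17} = 4; u_{18} = 4; u_{19} = 2; u_{20} = 5; u_{21} = 0; u_{22} = 3; u_{23} = 6; u_{24} = 4; u_{25} = 6; u_{26} = 6; u_{27} = 3; u_{28} = 4; u_{29} = 0; u_{30} = 1; u_{31} = 2; u_{32} = 6; u_{33} = 2; u_{34} = 2; u_{35} = 1; u_{36} = 6; u_{37} = 0; u_{38} = 5; u_{39} = 3; u_{40} = 2; u_{41} = 3; u_{42} = 3; u_{43} = 5; u_{44} = 2; u_{45} = 0; u_{46} = 4; u_{47} = 1; u_{48} = 3; u_{49} = 1.
The sequence repeats with period 48.
So u_{13615} = u_{0 + ((13615-0) mod 48)} = u_{31} = 2.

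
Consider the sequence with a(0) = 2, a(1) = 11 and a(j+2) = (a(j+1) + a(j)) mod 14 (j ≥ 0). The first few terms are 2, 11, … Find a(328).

We have a(0) = 2, a(1) = 11, a(2) = 13, a(3) = 10, a(4) = 9, a(5) = 5, a(6) = 0, a(7) = 5, a(8) = 5, a(9) = 10, a(10) = 1, a(11) = 11, a(12) = 12, a(13) = 9, a(14) = 7, a(15) = 2, a(16) = 9, a(17) = 11, a(18) = 6, a(19) = 3, a(20) = 9, a(21) = 12, a(22) = 7, a(23) = 5, a(24) = 12, a(25) = 3, a(26) = 1, a(27) = 4, a(28) = 5, a(29) = 9, a(30) = 0, a(31) = 9, a(32) = 9, a(33) = 4, a(34) = 13, a(35) = 3, a(36) = 2, a(37) = 5, a(38) = 7, a(39) = 12, a(40) = 5, a(41) = 3, a(42) = 8, a(43) = 11, a(44) = 5, a(45) = 2, a(46) = 7, a(47) = 9, a(48) = 2, a(49) = 11.
The sequence repeats with period 48.
(328 - 0) mod 48 = 40, so a(328) = a(40) = 5.

5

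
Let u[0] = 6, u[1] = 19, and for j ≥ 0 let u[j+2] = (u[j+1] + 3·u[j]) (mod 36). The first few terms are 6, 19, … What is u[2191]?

7

u[0] = 6; u[1] = 19; u[2] = 1; u[3] = 22; u[4] = 25; u[5] = 19; u[6] = 22; u[7] = 7; u[8] = 1; u[9] = 22.
Since (u[8], u[9]) = (u[2], u[3]) = (1, 22) (two consecutive terms determine the rest), the sequence is eventually periodic: after a pre-period of length 2 it cycles with period 6.
For j ≥ 2, u[j] depends only on (j - 2) mod 6. (2191 - 2) mod 6 = 5, so u[2191] = u[7] = 7.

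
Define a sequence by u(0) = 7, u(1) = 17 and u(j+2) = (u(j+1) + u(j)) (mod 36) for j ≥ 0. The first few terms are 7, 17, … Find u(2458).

u(0) = 7, u(1) = 17, u(2) = 24, u(3) = 5, u(4) = 29, u(5) = 34, u(6) = 27, u(7) = 25, u(8) = 16, u(9) = 5, u(10) = 21, u(11) = 26, u(12) = 11, u(13) = 1, u(14) = 12, u(15) = 13, u(16) = 25, u(17) = 2, u(18) = 27, u(19) = 29, u(20) = 20, u(21) = 13, u(22) = 33, u(23) = 10, u(24) = 7, u(25) = 17.
The sequence repeats with period 24.
So u(2458) = u(0 + ((2458-0) mod 24)) = u(10) = 21.

21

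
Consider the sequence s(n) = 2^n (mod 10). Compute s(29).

2

s(0) = 1; s(1) = 2; s(2) = 4; s(3) = 8; s(4) = 6; s(5) = 2.
Since s(5) = s(1) = 2, the sequence is eventually periodic: after a pre-period of length 1 it cycles with period 4.
For n ≥ 1, s(n) depends only on (n - 1) mod 4. (29 - 1) mod 4 = 0, so s(29) = s(1) = 2.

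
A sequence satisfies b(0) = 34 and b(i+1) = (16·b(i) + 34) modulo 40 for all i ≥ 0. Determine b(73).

26

Listing terms: b(0) = 34, b(1) = 18, b(2) = 2, b(3) = 26, b(4) = 10, b(5) = 34.
Since b(5) = b(0) = 34, the sequence is periodic with period 5.
So b(73) = b(0 + ((73-0) mod 5)) = b(3) = 26.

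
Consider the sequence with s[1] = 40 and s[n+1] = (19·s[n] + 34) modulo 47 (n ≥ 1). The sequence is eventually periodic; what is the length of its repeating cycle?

Computing terms: s[1] = 40, s[2] = 42, s[3] = 33, s[4] = 3, s[5] = 44, s[6] = 24, s[7] = 20, s[8] = 38, s[9] = 4, s[10] = 16, s[11] = 9, s[12] = 17, s[13] = 28, s[14] = 2, s[15] = 25, s[16] = 39, s[17] = 23, s[18] = 1, s[19] = 6, s[20] = 7, s[21] = 26, s[22] = 11, s[23] = 8, s[24] = 45, s[25] = 43, s[26] = 5, s[27] = 35, s[28] = 41, s[29] = 14, s[30] = 18, s[31] = 0, s[32] = 34, s[33] = 22, s[34] = 29, s[35] = 21, s[36] = 10, s[37] = 36, s[38] = 13, s[39] = 46, s[40] = 15, s[41] = 37, s[42] = 32, s[43] = 31, s[44] = 12, s[45] = 27, s[46] = 30, s[47] = 40.
Since s[47] = s[1] = 40, the sequence is periodic with period 46.

46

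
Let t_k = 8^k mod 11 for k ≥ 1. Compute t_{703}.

Computing terms: t_1 = 8, t_2 = 9, t_3 = 6, t_4 = 4, t_5 = 10, t_6 = 3, t_7 = 2, t_8 = 5, t_9 = 7, t_{10} = 1, t_{11} = 8.
Since t_{11} = t_1 = 8, the sequence is periodic with period 10.
So t_{703} = t_{1 + ((703-1) mod 10)} = t_3 = 6.

6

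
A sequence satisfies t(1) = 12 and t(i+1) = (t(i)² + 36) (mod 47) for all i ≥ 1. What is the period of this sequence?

9

t(1) = 12; t(2) = 39; t(3) = 6; t(4) = 25; t(5) = 3; t(6) = 45; t(7) = 40; t(8) = 38; t(9) = 23; t(10) = 1; t(11) = 37; t(12) = 42; t(13) = 14; t(14) = 44; t(15) = 45.
Since t(15) = t(6) = 45, the sequence is eventually periodic: after a pre-period of length 5 it cycles with period 9.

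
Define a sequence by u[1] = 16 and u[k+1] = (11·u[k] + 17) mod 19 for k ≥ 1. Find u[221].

We have u[1] = 16; u[2] = 3; u[3] = 12; u[4] = 16.
The sequence repeats with period 3.
(221 - 1) mod 3 = 1, so u[221] = u[2] = 3.

3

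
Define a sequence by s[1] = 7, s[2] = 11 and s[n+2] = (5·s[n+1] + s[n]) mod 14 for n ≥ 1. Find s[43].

Listing terms: s[1] = 7,  s[2] = 11,  s[3] = 6,  s[4] = 13,  s[5] = 1,  s[6] = 4,  s[7] = 7,  s[8] = 11.
Since (s[7], s[8]) = (s[1], s[2]) = (7, 11) (two consecutive terms determine the rest), the sequence is periodic with period 6.
(43 - 1) mod 6 = 0, so s[43] = s[1] = 7.

7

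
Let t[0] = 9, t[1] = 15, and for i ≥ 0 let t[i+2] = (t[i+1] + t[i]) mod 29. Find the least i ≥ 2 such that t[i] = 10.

Listing terms: t[0] = 9,  t[1] = 15,  t[2] = 24,  t[3] = 10,  t[4] = 5,  t[5] = 15,  t[6] = 20,  t[7] = 6,  t[8] = 26,  t[9] = 3,  t[10] = 0,  t[11] = 3,  t[12] = 3,  t[13] = 6,  t[14] = 9,  t[15] = 15.
The sequence repeats with period 14.
The value 10 first appears (with i ≥ 2) at t[3].

3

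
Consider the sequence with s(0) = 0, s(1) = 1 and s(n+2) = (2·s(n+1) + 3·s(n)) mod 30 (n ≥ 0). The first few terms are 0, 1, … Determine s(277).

1

Listing terms: s(0) = 0,  s(1) = 1,  s(2) = 2,  s(3) = 7,  s(4) = 20,  s(5) = 1,  s(6) = 2.
Since (s(5), s(6)) = (s(1), s(2)) = (1, 2) (two consecutive terms determine the rest), the sequence is eventually periodic: after a pre-period of length 1 it cycles with period 4.
For n ≥ 1, s(n) depends only on (n - 1) mod 4. (277 - 1) mod 4 = 0, so s(277) = s(1) = 1.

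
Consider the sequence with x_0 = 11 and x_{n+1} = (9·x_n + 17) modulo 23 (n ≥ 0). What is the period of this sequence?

11

We have x_0 = 11, x_1 = 1, x_2 = 3, x_3 = 21, x_4 = 22, x_5 = 8, x_6 = 20, x_7 = 13, x_8 = 19, x_9 = 4, x_{10} = 7, x_{11} = 11.
The sequence repeats with period 11.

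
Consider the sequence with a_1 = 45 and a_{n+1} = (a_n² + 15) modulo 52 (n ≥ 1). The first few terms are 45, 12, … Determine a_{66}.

12

We have a_1 = 45, a_2 = 12, a_3 = 3, a_4 = 24, a_5 = 19, a_6 = 12.
Since a_6 = a_2 = 12, the sequence is eventually periodic: after a pre-period of length 1 it cycles with period 4.
For n ≥ 2, a_n depends only on (n - 2) mod 4. (66 - 2) mod 4 = 0, so a_{66} = a_2 = 12.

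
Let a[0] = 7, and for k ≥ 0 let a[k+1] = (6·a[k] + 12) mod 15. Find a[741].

We have a[0] = 7,  a[1] = 9,  a[2] = 6,  a[3] = 3,  a[4] = 0,  a[5] = 12,  a[6] = 9.
Since a[6] = a[1] = 9, the sequence is eventually periodic: after a pre-period of length 1 it cycles with period 5.
For k ≥ 1, a[k] depends only on (k - 1) mod 5. (741 - 1) mod 5 = 0, so a[741] = a[1] = 9.

9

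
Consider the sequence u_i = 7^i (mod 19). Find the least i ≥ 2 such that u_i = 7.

u_1 = 7,  u_2 = 11,  u_3 = 1,  u_4 = 7.
The sequence repeats with period 3.
The value 7 next appears (with i ≥ 2) at u_4.

4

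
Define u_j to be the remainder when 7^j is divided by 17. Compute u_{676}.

4

u_0 = 1,  u_1 = 7,  u_2 = 15,  u_3 = 3,  u_4 = 4,  u_5 = 11,  u_6 = 9,  u_7 = 12,  u_8 = 16,  u_9 = 10,  u_{10} = 2,  u_{11} = 14,  u_{12} = 13,  u_{13} = 6,  u_{14} = 8,  u_{15} = 5,  u_{16} = 1.
The sequence repeats with period 16.
(676 - 0) mod 16 = 4, so u_{676} = u_4 = 4.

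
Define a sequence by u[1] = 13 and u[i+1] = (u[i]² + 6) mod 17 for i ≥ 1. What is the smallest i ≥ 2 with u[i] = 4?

6

u[1] = 13,  u[2] = 5,  u[3] = 14,  u[4] = 15,  u[5] = 10,  u[6] = 4,  u[7] = 5.
Since u[7] = u[2] = 5, the sequence is eventually periodic: after a pre-period of length 1 it cycles with period 5.
The value 4 first appears (with i ≥ 2) at u[6].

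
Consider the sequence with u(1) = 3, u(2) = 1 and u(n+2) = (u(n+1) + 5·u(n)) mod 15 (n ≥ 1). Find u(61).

Listing terms: u(1) = 3,  u(2) = 1,  u(3) = 1,  u(4) = 6,  u(5) = 11,  u(6) = 11,  u(7) = 6,  u(8) = 1,  u(9) = 1.
Since (u(8), u(9)) = (u(2), u(3)) = (1, 1) (two consecutive terms determine the rest), the sequence is eventually periodic: after a pre-period of length 1 it cycles with period 6.
For n ≥ 2, u(n) depends only on (n - 2) mod 6. (61 - 2) mod 6 = 5, so u(61) = u(7) = 6.

6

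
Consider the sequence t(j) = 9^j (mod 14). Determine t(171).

Listing terms: t(0) = 1, t(1) = 9, t(2) = 11, t(3) = 1.
The sequence repeats with period 3.
(171 - 0) mod 3 = 0, so t(171) = t(0) = 1.

1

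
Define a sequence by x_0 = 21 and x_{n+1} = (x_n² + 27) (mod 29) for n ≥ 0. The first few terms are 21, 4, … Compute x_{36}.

Listing terms: x_0 = 21, x_1 = 4, x_2 = 14, x_3 = 20, x_4 = 21.
The sequence repeats with period 4.
So x_{36} = x_{0 + ((36-0) mod 4)} = x_0 = 21.

21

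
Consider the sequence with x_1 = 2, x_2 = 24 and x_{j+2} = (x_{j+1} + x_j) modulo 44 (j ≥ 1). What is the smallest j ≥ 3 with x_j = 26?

We have x_1 = 2, x_2 = 24, x_3 = 26, x_4 = 6, x_5 = 32, x_6 = 38, x_7 = 26, x_8 = 20, x_9 = 2, x_{10} = 22, x_{11} = 24, x_{12} = 2, x_{13} = 26, x_{14} = 28, x_{15} = 10, x_{16} = 38, x_{17} = 4, x_{18} = 42, x_{19} = 2, x_{20} = 0, x_{21} = 2, x_{22} = 2, x_{23} = 4, x_{24} = 6, x_{25} = 10, x_{26} = 16, x_{27} = 26, x_{28} = 42, x_{29} = 24, x_{30} = 22, x_{31} = 2, x_{32} = 24.
Since (x_{31}, x_{32}) = (x_1, x_2) = (2, 24) (two consecutive terms determine the rest), the sequence is periodic with period 30.
The value 26 first appears (with j ≥ 3) at x_3.

3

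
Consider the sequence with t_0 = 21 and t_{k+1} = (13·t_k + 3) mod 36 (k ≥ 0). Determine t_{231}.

30

Computing terms: t_0 = 21, t_1 = 24, t_2 = 27, t_3 = 30, t_4 = 33, t_5 = 0, t_6 = 3, t_7 = 6, t_8 = 9, t_9 = 12, t_{10} = 15, t_{11} = 18, t_{12} = 21.
Since t_{12} = t_0 = 21, the sequence is periodic with period 12.
(231 - 0) mod 12 = 3, so t_{231} = t_3 = 30.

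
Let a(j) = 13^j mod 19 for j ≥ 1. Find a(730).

6

a(1) = 13; a(2) = 17; a(3) = 12; a(4) = 4; a(5) = 14; a(6) = 11; a(7) = 10; a(8) = 16; a(9) = 18; a(10) = 6; a(11) = 2; a(12) = 7; a(13) = 15; a(14) = 5; a(15) = 8; a(16) = 9; a(17) = 3; a(18) = 1; a(19) = 13.
Since a(19) = a(1) = 13, the sequence is periodic with period 18.
So a(730) = a(1 + ((730-1) mod 18)) = a(10) = 6.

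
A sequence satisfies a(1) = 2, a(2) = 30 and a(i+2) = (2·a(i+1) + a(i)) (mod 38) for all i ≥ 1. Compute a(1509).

0

We have a(1) = 2, a(2) = 30, a(3) = 24, a(4) = 2, a(5) = 28, a(6) = 20, a(7) = 30, a(8) = 4, a(9) = 0, a(10) = 4, a(11) = 8, a(12) = 20, a(13) = 10, a(14) = 2, a(15) = 14, a(16) = 30, a(17) = 36, a(18) = 26, a(19) = 12, a(20) = 12, a(21) = 36, a(22) = 8, a(23) = 14, a(24) = 36, a(25) = 10, a(26) = 18, a(27) = 8, a(28) = 34, a(29) = 0, a(30) = 34, a(31) = 30, a(32) = 18, a(33) = 28, a(34) = 36, a(35) = 24, a(36) = 8, a(37) = 2, a(38) = 12, a(39) = 26, a(40) = 26, a(41) = 2, a(42) = 30.
Since (a(41), a(42)) = (a(1), a(2)) = (2, 30) (two consecutive terms determine the rest), the sequence is periodic with period 40.
So a(1509) = a(1 + ((1509-1) mod 40)) = a(29) = 0.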